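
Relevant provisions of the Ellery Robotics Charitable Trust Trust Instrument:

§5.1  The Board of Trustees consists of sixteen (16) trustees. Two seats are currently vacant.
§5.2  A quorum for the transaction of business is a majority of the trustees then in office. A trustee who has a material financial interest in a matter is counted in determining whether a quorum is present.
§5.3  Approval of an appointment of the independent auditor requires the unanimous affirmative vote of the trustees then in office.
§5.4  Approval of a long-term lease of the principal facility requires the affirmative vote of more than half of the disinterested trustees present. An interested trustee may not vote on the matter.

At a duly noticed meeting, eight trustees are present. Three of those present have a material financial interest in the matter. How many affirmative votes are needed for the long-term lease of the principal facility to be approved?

The long-term lease of the principal facility requires a majority of the disinterested trustees present (8 − 3 = 5).
A majority of 5 is 3.

3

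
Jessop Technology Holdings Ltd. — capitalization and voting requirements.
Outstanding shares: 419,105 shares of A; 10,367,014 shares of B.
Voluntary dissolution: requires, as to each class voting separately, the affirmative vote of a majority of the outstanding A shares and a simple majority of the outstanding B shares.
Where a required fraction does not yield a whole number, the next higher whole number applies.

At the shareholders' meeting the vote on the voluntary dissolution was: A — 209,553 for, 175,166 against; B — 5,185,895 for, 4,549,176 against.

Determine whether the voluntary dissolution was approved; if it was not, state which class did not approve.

Approved — every class gave the required vote.

A: a majority of 419105 is 209553; 209,553 required, 209,553 in favor — approved.
B: a majority of 10367014 is 5183508; 5,183,508 required, 5,185,895 in favor — approved.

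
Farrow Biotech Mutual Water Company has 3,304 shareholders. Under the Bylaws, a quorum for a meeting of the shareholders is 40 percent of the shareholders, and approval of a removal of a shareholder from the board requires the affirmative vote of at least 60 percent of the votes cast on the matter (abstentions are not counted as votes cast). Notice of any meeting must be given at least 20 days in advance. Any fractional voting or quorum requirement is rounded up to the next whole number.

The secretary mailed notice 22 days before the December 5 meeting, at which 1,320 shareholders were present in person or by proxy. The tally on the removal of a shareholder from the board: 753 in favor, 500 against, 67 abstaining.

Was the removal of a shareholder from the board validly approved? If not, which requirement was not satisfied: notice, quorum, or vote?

Invalid — quorum requirement not satisfied.

Notice: 22 days given; 20 required. Satisfied.
Quorum: 40% of 3,304 = 1,321.60, rounded up to 1,322; 1,320 present. Not satisfied.
Vote: requires three-fifths of the votes cast (1,320 − 67 abstaining = 1,253); 3/5 of 1253 = 751.80, rounded up to 752, so 752 needed; 753 in favor. Satisfied.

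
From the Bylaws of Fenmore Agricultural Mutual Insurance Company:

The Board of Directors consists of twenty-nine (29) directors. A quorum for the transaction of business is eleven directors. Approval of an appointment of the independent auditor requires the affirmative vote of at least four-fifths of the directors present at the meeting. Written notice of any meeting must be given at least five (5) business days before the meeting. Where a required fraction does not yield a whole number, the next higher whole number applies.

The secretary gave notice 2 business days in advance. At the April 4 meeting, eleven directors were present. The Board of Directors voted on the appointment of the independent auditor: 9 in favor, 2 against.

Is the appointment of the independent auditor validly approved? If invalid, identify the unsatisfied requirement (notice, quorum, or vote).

Invalid — notice requirement not satisfied.

Notice: 2 business days given; 5 required (2 < 5). Not satisfied.
Quorum: 11 present; quorum is 11. Satisfied.
Vote: the appointment of the independent auditor requires four-fifths of the directors present (11). 4/5 of 11 = 8.80, rounded up to 9, so 9 affirmative votes are needed; 9 voted in favor. Satisfied.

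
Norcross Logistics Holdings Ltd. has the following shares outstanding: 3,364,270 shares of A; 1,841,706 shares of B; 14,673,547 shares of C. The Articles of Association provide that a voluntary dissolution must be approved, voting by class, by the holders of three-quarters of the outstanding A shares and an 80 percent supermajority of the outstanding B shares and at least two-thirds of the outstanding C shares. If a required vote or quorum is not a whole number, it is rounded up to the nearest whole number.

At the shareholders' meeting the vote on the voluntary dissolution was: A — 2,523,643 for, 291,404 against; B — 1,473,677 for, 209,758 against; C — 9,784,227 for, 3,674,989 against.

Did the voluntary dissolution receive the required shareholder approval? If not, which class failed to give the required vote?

Approved — every class gave the required vote.

A: 3/4 of 3364270 = 2523202.50, rounded up to 2523203; 2,523,203 required, 2,523,643 in favor — approved.
B: 4/5 of 1841706 = 1473364.80, rounded up to 1473365; 1,473,365 required, 1,473,677 in favor — approved.
C: 2/3 of 14673547 = 9782364.67, rounded up to 9782365; 9,782,365 required, 9,784,227 in favor — approved.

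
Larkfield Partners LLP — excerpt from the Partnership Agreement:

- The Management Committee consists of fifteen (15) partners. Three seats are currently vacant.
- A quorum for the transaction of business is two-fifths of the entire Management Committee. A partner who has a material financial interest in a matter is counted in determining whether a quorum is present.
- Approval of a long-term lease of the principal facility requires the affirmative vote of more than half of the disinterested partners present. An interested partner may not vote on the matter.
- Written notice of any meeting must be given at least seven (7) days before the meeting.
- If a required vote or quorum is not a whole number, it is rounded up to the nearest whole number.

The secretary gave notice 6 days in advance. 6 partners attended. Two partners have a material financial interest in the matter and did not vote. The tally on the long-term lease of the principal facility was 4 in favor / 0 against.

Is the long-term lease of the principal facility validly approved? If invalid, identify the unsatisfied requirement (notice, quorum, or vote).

Notice: 6 days given; 7 required (6 < 7). Not satisfied.
Quorum: 6 present (interested partners count toward quorum); quorum is 6. Satisfied.
Vote: the long-term lease of the principal facility requires a majority of the disinterested partners present (6 − 2 = 4). A majority of 4 is 3, so 3 affirmative votes are needed; 4 voted in favor. Satisfied.

Invalid — notice requirement not satisfied.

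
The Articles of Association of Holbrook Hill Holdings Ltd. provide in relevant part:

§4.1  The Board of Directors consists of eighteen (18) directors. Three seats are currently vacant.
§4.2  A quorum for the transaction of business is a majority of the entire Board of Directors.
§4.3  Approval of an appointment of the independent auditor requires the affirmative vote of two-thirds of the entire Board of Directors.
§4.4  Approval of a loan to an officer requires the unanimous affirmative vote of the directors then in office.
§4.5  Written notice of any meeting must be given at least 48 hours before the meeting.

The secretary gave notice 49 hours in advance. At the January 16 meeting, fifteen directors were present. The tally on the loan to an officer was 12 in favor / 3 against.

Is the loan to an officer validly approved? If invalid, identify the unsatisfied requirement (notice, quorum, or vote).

Notice: 49 hours given; 48 required (49 ≥ 48). Satisfied.
Quorum: 15 present; quorum is 10. Satisfied.
Vote: the loan to an officer requires the unanimous vote of the directors then in office (15). Unanimous means all 15, so 15 affirmative votes are needed; 12 voted in favor. Not satisfied.

Invalid — vote requirement not satisfied.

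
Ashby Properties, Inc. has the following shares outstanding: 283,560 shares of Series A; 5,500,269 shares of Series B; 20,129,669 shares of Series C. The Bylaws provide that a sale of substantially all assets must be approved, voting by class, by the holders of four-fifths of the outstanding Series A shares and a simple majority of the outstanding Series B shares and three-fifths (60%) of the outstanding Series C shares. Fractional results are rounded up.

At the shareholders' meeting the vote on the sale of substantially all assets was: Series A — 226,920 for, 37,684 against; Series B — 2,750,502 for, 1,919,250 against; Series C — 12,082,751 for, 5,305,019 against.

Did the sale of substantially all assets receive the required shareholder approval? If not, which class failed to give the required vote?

Approved — every class gave the required vote.

Series A: 4/5 of 283560 = 226848; 226,848 required, 226,920 in favor — approved.
Series B: a majority of 5500269 is 2750135; 2,750,135 required, 2,750,502 in favor — approved.
Series C: 3/5 of 20129669 = 12077801.40, rounded up to 12077802; 12,077,802 required, 12,082,751 in favor — approved.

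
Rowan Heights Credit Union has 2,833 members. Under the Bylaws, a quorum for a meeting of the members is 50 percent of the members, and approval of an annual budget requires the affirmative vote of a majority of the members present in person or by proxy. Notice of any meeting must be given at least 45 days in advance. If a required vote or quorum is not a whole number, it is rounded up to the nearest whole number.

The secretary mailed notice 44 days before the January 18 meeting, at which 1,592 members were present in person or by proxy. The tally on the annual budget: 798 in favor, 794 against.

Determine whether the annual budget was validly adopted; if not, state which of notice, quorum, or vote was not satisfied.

Notice: 44 days given; 45 required. Not satisfied.
Quorum: 50% of 2,833 = 1,416.50, rounded up to 1,417; 1,592 present. Satisfied.
Vote: requires a majority of those present (1,592); a majority of 1592 is 797, so 797 needed; 798 in favor. Satisfied.

Invalid — notice requirement not satisfied.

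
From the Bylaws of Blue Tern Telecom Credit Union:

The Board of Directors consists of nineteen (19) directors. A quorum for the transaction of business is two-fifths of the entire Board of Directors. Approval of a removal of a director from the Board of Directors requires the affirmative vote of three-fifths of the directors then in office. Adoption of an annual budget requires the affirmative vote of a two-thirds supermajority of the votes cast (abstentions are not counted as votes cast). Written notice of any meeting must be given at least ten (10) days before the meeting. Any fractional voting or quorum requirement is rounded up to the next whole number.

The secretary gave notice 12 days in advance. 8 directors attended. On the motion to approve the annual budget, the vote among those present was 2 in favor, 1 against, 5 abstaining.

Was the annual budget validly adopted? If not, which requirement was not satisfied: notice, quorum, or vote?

Valid — all requirements satisfied.

Notice: 12 days given; 10 required (12 ≥ 10). Satisfied.
Quorum: 8 present; quorum is 8. Satisfied.
Vote: the annual budget requires two-thirds of the votes cast (8 present − 5 abstaining = 3). 2/3 of 3 = 2, so 2 affirmative votes are needed; 2 voted in favor. Satisfied.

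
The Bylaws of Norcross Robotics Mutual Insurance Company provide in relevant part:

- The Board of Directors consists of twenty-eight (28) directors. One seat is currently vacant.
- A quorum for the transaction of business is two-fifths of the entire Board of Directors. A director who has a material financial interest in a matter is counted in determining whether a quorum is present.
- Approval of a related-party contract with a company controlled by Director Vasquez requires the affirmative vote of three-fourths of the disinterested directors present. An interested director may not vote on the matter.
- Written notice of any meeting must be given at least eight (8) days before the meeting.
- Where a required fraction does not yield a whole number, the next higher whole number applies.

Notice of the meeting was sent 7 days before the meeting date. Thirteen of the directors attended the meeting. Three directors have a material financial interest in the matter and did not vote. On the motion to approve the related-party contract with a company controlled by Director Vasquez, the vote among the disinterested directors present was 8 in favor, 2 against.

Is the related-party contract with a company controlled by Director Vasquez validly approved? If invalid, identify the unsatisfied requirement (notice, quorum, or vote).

Notice: 7 days given; 8 required (7 < 8). Not satisfied.
Quorum: 13 present (interested directors count toward quorum); quorum is 12. Satisfied.
Vote: the related-party contract with a company controlled by Director Vasquez requires three-fourths of the disinterested directors present (13 − 3 = 10). 3/4 of 10 = 7.50, rounded up to 8, so 8 affirmative votes are needed; 8 voted in favor. Satisfied.

Invalid — notice requirement not satisfied.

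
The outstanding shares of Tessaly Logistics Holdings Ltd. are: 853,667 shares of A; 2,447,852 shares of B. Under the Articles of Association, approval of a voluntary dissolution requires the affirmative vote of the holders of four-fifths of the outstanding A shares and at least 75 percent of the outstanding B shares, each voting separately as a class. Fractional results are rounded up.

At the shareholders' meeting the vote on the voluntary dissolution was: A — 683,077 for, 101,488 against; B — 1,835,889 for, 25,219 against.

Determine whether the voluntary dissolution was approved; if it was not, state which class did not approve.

Approved — every class gave the required vote.

A: 4/5 of 853667 = 682933.60, rounded up to 682934; 682,934 required, 683,077 in favor — approved.
B: 3/4 of 2447852 = 1835889; 1,835,889 required, 1,835,889 in favor — approved.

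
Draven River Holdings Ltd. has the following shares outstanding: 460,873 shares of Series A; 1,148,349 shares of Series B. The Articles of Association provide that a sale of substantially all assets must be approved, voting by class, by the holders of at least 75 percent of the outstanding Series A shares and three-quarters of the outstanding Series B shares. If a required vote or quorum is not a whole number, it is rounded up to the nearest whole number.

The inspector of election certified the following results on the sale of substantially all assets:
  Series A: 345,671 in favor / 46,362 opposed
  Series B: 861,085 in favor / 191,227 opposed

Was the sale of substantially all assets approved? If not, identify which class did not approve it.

Series A: 3/4 of 460873 = 345654.75, rounded up to 345655; 345,655 required, 345,671 in favor — approved.
Series B: 3/4 of 1148349 = 861261.75, rounded up to 861262; 861,262 required, 861,085 in favor — not approved.

Not approved — the Series B shares did not give the required vote.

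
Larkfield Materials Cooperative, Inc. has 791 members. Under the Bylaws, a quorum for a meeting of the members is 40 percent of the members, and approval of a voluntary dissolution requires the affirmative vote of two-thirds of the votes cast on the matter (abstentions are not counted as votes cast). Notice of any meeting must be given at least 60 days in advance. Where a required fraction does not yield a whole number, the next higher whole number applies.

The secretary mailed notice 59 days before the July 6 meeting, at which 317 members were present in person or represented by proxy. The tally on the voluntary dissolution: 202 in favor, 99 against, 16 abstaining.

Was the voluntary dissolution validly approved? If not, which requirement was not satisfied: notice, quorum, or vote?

Invalid — notice requirement not satisfied.

Notice: 59 days given; 60 required. Not satisfied.
Quorum: 40% of 791 = 316.40, rounded up to 317; 317 present. Satisfied.
Vote: requires two-thirds of the votes cast (317 − 16 abstaining = 301); 2/3 of 301 = 200.67, rounded up to 201, so 201 needed; 202 in favor. Satisfied.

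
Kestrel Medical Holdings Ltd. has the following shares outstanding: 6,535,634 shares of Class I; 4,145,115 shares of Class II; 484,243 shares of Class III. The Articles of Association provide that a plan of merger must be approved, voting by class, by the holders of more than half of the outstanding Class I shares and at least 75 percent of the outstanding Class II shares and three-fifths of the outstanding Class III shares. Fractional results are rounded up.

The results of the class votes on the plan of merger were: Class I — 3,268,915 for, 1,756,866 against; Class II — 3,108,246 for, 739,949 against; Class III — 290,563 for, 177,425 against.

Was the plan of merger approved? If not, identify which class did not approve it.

Class I: a majority of 6535634 is 3267818; 3,267,818 required, 3,268,915 in favor — approved.
Class II: 3/4 of 4145115 = 3108836.25, rounded up to 3108837; 3,108,837 required, 3,108,246 in favor — not approved.
Class III: 3/5 of 484243 = 290545.80, rounded up to 290546; 290,546 required, 290,563 in favor — approved.

Not approved — the Class II shares did not give the required vote.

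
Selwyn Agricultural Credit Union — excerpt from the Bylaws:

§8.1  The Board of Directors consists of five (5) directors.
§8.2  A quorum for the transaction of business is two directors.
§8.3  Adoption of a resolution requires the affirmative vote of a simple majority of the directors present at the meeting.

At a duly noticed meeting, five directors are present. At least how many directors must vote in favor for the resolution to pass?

The resolution requires a majority of the directors present (5).
A majority of 5 is 3.

3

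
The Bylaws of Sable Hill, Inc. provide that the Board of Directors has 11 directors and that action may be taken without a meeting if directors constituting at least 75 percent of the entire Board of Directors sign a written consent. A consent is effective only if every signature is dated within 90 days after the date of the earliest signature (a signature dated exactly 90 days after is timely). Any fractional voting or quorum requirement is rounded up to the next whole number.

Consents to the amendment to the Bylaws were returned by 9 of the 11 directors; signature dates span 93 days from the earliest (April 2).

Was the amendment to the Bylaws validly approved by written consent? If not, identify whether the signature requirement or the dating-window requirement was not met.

Signatures required: at least 75 percent of 11 — 3/4 of 11 = 8.25, rounded up to 9, so 9 needed; 9 signed. Sufficient.
Dating window: the latest signature is 93 days after the earliest; the limit is 90 days. Outside the window.

Not effective — dating-window requirement not satisfied.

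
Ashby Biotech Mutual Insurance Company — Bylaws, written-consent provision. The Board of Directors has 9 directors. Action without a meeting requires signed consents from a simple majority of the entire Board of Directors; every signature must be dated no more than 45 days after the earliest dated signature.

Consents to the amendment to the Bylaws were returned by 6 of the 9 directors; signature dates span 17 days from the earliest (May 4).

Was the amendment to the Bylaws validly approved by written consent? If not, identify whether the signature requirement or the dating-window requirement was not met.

Effective — both the signature and dating-window requirements are satisfied.

Signatures required: a simple majority of 9 — a majority of 9 is 5, so 5 needed; 6 signed. Sufficient.
Dating window: the latest signature is 17 days after the earliest; the limit is 45 days. Within the window.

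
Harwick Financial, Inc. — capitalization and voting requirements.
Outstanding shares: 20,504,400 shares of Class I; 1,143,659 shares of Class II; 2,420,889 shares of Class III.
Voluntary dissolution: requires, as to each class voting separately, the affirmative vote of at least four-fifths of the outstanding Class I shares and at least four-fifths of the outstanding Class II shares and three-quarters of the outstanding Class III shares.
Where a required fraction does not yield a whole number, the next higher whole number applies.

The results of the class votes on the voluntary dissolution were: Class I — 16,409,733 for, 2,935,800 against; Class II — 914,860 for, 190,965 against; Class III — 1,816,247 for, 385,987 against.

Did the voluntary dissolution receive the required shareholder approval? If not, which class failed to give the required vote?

Not approved — the Class II shares did not give the required vote.

Class I: 4/5 of 20504400 = 16403520; 16,403,520 required, 16,409,733 in favor — approved.
Class II: 4/5 of 1143659 = 914927.20, rounded up to 914928; 914,928 required, 914,860 in favor — not approved.
Class III: 3/4 of 2420889 = 1815666.75, rounded up to 1815667; 1,815,667 required, 1,816,247 in favor — approved.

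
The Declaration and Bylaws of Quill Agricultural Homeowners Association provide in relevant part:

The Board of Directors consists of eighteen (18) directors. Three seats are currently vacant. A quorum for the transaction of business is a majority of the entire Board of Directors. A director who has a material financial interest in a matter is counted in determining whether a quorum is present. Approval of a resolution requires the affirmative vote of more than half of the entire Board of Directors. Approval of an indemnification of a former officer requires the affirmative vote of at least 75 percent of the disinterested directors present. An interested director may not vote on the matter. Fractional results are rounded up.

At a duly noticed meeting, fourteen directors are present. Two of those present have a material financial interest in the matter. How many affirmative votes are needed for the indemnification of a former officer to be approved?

The indemnification of a former officer requires three-fourths of the disinterested directors present (14 − 2 = 12).
3/4 of 12 = 9.

9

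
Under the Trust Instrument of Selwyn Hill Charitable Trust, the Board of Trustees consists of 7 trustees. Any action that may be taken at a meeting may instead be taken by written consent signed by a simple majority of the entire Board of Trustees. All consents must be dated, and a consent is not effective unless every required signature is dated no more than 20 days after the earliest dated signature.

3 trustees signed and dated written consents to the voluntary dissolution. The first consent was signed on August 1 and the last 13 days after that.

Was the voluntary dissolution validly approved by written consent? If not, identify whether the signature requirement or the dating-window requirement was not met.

Signatures required: a simple majority of 7 — a majority of 7 is 4, so 4 needed; 3 signed. Insufficient.
Dating window: the latest signature is 13 days after the earliest; the limit is 20 days. Within the window.

Not effective — insufficient signatures.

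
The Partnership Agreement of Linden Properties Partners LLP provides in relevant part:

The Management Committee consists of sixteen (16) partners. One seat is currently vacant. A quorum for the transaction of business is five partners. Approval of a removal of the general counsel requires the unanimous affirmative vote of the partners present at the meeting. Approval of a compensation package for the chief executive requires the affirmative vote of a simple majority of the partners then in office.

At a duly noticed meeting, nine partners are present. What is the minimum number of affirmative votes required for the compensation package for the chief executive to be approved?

The compensation package for the chief executive requires a majority of the partners then in office (15).
A majority of 15 is 8.

8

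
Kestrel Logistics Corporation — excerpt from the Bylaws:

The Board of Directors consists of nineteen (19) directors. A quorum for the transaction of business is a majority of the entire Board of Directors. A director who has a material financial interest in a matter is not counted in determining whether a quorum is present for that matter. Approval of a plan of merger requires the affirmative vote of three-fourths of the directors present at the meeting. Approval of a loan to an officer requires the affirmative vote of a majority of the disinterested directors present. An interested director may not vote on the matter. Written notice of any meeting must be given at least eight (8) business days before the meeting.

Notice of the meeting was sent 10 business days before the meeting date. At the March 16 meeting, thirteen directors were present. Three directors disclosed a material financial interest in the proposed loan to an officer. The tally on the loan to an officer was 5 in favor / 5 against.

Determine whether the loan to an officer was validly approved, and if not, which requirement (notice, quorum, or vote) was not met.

Invalid — vote requirement not satisfied.

Notice: 10 business days given; 8 required (10 ≥ 8). Satisfied.
Quorum: 13 present, but the 3 interested directors do not count, leaving 10. Quorum is 10. Satisfied.
Vote: the loan to an officer requires a majority of the disinterested directors present (13 − 3 = 10). A majority of 10 is 6, so 6 affirmative votes are needed; 5 voted in favor. Not satisfied.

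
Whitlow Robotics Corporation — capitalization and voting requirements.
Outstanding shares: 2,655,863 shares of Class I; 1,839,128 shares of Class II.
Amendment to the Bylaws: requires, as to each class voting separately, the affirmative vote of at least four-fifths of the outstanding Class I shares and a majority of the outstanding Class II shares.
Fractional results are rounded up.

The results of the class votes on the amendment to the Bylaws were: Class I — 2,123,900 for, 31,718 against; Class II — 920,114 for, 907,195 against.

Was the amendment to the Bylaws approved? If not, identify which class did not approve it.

Class I: 4/5 of 2655863 = 2124690.40, rounded up to 2124691; 2,124,691 required, 2,123,900 in favor — not approved.
Class II: a majority of 1839128 is 919565; 919,565 required, 920,114 in favor — approved.

Not approved — the Class I shares did not give the required vote.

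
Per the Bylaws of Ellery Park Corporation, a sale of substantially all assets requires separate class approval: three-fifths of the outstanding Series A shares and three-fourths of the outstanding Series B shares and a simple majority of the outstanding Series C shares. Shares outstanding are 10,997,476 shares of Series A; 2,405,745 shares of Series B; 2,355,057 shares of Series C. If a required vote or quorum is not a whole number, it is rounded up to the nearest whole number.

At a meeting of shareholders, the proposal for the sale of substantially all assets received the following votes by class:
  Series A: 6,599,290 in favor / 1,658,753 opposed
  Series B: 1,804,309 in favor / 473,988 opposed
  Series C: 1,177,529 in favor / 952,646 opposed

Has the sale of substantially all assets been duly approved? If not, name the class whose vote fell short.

Series A: 3/5 of 10997476 = 6598485.60, rounded up to 6598486; 6,598,486 required, 6,599,290 in favor — approved.
Series B: 3/4 of 2405745 = 1804308.75, rounded up to 1804309; 1,804,309 required, 1,804,309 in favor — approved.
Series C: a majority of 2355057 is 1177529; 1,177,529 required, 1,177,529 in favor — approved.

Approved — every class gave the required vote.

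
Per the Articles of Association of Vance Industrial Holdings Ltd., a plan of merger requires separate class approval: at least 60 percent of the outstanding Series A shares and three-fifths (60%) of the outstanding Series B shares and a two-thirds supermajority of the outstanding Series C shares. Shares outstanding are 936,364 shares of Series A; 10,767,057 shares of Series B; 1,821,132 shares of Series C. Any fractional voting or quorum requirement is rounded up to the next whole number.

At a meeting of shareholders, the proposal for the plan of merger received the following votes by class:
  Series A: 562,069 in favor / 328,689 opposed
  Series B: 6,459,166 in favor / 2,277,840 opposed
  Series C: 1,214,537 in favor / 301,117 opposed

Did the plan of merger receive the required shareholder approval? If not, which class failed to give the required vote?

Series A: 3/5 of 936364 = 561818.40, rounded up to 561819; 561,819 required, 562,069 in favor — approved.
Series B: 3/5 of 10767057 = 6460234.20, rounded up to 6460235; 6,460,235 required, 6,459,166 in favor — not approved.
Series C: 2/3 of 1821132 = 1214088; 1,214,088 required, 1,214,537 in favor — approved.

Not approved — the Series B shares did not give the required vote.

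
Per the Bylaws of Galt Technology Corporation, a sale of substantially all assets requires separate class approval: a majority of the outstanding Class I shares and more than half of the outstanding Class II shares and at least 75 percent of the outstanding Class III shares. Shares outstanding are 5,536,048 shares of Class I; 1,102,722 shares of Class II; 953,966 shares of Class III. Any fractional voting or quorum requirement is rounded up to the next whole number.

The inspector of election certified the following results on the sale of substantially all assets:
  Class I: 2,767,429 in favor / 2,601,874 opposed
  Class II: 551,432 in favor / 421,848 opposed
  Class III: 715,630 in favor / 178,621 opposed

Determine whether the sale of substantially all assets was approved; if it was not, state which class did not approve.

Not approved — the Class I shares did not give the required vote.

Class I: a majority of 5536048 is 2768025; 2,768,025 required, 2,767,429 in favor — not approved.
Class II: a majority of 1102722 is 551362; 551,362 required, 551,432 in favor — approved.
Class III: 3/4 of 953966 = 715474.50, rounded up to 715475; 715,475 required, 715,630 in favor — approved.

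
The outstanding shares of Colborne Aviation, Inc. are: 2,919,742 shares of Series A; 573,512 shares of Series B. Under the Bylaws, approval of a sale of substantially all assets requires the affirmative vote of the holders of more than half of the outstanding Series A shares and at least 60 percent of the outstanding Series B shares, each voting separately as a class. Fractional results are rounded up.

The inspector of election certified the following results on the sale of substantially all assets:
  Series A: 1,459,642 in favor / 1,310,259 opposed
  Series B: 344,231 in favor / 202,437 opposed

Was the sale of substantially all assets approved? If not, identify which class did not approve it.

Not approved — the Series A shares did not give the required vote.

Series A: a majority of 2919742 is 1459872; 1,459,872 required, 1,459,642 in favor — not approved.
Series B: 3/5 of 573512 = 344107.20, rounded up to 344108; 344,108 required, 344,231 in favor — approved.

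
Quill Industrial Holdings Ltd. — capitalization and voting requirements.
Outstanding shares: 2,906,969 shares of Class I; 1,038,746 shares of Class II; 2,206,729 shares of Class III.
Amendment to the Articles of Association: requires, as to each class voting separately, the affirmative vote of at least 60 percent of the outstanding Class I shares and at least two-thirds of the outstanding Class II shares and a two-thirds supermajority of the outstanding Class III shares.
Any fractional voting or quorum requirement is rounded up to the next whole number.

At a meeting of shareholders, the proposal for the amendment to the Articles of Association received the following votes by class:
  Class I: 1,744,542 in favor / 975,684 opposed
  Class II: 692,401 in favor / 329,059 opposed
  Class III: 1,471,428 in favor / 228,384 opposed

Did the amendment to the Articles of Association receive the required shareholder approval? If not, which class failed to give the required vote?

Not approved — the Class II shares did not give the required vote.

Class I: 3/5 of 2906969 = 1744181.40, rounded up to 1744182; 1,744,182 required, 1,744,542 in favor — approved.
Class II: 2/3 of 1038746 = 692497.33, rounded up to 692498; 692,498 required, 692,401 in favor — not approved.
Class III: 2/3 of 2206729 = 1471152.67, rounded up to 1471153; 1,471,153 required, 1,471,428 in favor — approved.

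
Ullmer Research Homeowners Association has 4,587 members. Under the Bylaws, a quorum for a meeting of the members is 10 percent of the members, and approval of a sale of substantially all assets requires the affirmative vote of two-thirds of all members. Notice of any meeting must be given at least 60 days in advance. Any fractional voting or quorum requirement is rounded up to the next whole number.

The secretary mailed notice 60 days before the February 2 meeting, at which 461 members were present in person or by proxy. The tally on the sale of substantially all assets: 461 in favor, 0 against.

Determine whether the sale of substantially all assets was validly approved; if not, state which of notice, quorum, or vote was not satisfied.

Notice: 60 days given; 60 required. Satisfied.
Quorum: 10% of 4,587 = 458.70, rounded up to 459; 461 present. Satisfied.
Vote: requires two-thirds of all members (4,587); 2/3 of 4587 = 3058, so 3,058 needed; 461 in favor. Not satisfied.

Invalid — vote requirement not satisfied.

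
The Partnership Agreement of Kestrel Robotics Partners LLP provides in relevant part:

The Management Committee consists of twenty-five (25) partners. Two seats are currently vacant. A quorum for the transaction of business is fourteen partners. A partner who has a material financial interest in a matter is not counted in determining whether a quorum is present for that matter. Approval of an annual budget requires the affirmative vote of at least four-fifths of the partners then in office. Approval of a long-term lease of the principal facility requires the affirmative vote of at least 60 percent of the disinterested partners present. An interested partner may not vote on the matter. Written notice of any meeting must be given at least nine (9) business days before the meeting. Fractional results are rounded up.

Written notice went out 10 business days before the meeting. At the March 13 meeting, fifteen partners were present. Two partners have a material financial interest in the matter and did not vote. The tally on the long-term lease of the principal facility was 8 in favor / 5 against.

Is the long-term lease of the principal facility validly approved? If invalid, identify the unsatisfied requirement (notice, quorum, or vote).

Invalid — quorum requirement not satisfied.

Notice: 10 business days given; 9 required (10 ≥ 9). Satisfied.
Quorum: 15 present, but the 2 interested partners do not count, leaving 13. Quorum is 14. Not satisfied.
Vote: the long-term lease of the principal facility requires three-fifths of the disinterested partners present (15 − 2 = 13). 3/5 of 13 = 7.80, rounded up to 8, so 8 affirmative votes are needed; 8 voted in favor. Satisfied. (Moot — without a quorum no business can be validly transacted.)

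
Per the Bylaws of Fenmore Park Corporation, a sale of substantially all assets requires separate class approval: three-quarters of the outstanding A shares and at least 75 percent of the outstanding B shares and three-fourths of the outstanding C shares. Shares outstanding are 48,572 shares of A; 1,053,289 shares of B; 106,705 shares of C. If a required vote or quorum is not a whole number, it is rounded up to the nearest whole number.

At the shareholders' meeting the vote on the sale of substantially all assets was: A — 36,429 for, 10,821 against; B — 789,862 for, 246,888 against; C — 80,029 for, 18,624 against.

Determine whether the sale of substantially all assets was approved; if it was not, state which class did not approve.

Not approved — the B shares did not give the required vote.

A: 3/4 of 48572 = 36429; 36,429 required, 36,429 in favor — approved.
B: 3/4 of 1053289 = 789966.75, rounded up to 789967; 789,967 required, 789,862 in favor — not approved.
C: 3/4 of 106705 = 80028.75, rounded up to 80029; 80,029 required, 80,029 in favor — approved.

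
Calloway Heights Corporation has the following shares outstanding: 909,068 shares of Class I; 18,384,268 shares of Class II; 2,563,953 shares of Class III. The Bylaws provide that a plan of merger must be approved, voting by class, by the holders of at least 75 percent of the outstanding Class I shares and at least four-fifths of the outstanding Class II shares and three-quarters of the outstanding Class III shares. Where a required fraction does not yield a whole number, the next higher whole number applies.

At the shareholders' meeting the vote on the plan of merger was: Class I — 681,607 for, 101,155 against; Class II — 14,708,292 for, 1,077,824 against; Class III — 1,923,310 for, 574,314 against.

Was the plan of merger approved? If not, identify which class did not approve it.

Not approved — the Class I shares did not give the required vote.

Class I: 3/4 of 909068 = 681801; 681,801 required, 681,607 in favor — not approved.
Class II: 4/5 of 18384268 = 14707414.40, rounded up to 14707415; 14,707,415 required, 14,708,292 in favor — approved.
Class III: 3/4 of 2563953 = 1922964.75, rounded up to 1922965; 1,922,965 required, 1,923,310 in favor — approved.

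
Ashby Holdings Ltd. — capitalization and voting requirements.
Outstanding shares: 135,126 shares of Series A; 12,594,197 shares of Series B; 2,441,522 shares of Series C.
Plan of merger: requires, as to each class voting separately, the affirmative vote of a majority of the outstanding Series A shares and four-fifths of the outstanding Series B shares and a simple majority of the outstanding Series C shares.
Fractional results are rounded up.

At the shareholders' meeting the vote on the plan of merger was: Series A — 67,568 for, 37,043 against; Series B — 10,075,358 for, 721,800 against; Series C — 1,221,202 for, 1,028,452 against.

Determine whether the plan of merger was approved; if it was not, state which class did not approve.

Approved — every class gave the required vote.

Series A: a majority of 135126 is 67564; 67,564 required, 67,568 in favor — approved.
Series B: 4/5 of 12594197 = 10075357.60, rounded up to 10075358; 10,075,358 required, 10,075,358 in favor — approved.
Series C: a majority of 2441522 is 1220762; 1,220,762 required, 1,221,202 in favor — approved.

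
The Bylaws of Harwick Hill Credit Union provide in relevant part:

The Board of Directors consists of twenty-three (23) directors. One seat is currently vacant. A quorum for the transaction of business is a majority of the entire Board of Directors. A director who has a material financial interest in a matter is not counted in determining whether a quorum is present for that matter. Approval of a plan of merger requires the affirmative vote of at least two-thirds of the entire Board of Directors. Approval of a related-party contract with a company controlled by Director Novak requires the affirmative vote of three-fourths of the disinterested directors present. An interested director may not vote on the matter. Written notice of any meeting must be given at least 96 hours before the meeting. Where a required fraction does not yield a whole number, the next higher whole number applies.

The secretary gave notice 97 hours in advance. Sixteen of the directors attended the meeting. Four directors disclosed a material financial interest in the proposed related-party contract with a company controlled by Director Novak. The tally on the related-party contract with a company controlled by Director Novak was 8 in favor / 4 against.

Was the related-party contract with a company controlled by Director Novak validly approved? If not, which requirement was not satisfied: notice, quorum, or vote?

Notice: 97 hours given; 96 required (97 ≥ 96). Satisfied.
Quorum: 16 present, but the 4 interested directors do not count, leaving 12. Quorum is 12. Satisfied.
Vote: the related-party contract with a company controlled by Director Novak requires three-fourths of the disinterested directors present (16 − 4 = 12). 3/4 of 12 = 9, so 9 affirmative votes are needed; 8 voted in favor. Not satisfied.

Invalid — vote requirement not satisfied.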